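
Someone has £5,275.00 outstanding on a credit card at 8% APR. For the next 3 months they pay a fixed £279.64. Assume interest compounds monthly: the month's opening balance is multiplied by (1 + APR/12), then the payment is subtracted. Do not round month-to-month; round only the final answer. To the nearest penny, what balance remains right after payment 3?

£4,536.68

Monthly rate r = 8%/12 = 0.666667% = 0.00666667.
Each month: B ← B·(1+r) − £279.64.
Month 1: interest £35.17; balance after payment £5,030.53.
Month 2: interest £33.54; balance after payment £4,784.42.
Month 3: interest £31.90; balance after payment £4,536.68.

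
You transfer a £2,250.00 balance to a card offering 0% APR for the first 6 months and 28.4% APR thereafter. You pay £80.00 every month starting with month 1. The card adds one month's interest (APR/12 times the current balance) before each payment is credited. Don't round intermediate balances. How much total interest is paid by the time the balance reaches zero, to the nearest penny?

£766.39

Promo months 1–6 at r₀ = 0%/12 = 0; months 7+ at r₁ = 28.4%/12 = 0.0236667.
After month 6 (no interest yet): B = £2,250.00 − 6·£80.00 = £1,770.00.
Then at r₁ with £80.00/mo: n₂ = −ln(1 − r₁·B/P)/ln(1+r₁) ≈ 31.70 → 32 more payments.
Total paid = 37·£80.00 + £56.39 = £3,016.39; interest = £3,016.39 − £2,250.00 = £766.39.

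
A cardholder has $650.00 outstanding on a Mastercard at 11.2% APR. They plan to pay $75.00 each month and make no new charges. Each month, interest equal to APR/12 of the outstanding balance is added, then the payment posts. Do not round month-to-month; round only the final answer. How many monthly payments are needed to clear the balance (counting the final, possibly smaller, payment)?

10 months

Monthly rate r = 11.2%/12 = 0.933333% = 0.00933333.
Recurrence: B ← B·(1+r) − $75.00.
Month 1: interest $6.07; balance after payment $581.07.
Month 2: interest $5.42; balance after payment $511.49.
Closed form: n = −ln(1 − rB₀/P)/ln(1+r) = −ln(0.91911)/ln(1.00933) ≈ 9.079, so the balance reaches zero during payment 10.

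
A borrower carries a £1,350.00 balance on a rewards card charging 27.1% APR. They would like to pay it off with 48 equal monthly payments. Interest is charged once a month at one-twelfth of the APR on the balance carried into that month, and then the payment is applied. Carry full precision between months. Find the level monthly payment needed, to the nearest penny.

Monthly rate r = 27.1%/12 = 2.25833% = 0.0225833.
Level-payment amortization: P = B₀·r / (1 − (1+r)^(−n)) = 1350.00·0.0225833 / (1 − 1.02258^(−48)).
Denominator 1 − (1+r)^(−48) = 0.657656633.
P = 30.4875 / 0.657656633 ≈ 46.36.

£46.36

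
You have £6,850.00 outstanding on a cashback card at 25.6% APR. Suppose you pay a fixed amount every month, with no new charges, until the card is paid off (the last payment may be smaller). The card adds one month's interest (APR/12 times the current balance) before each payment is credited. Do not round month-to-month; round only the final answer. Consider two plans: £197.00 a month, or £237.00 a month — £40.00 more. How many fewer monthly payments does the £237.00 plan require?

Monthly rate r = 25.6%/12 = 2.13333% = 0.0213333.
At £197.00/mo: n = ⌈−ln(1 − rB₀/P)/ln(1+r)⌉ = 65 payments (last £28.46); total interest = total paid − £6,850.00 = £5,786.46.
At £237.00/mo: 46 payments (last £99.00); total interest £3,914.00.
Payments saved = 65 − 46 = 19.

19 fewer payments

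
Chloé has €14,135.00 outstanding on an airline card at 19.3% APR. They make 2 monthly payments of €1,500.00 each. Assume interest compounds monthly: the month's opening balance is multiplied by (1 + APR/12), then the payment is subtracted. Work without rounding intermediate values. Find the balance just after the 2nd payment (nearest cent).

€11,569.21

Monthly rate r = 19.3%/12 = 1.60833% = 0.0160833.
Each month: B ← B·(1+r) − €1,500.00.
Month 1: interest €227.34; balance after payment €12,862.34.
Month 2: interest €206.87; balance after payment €11,569.21.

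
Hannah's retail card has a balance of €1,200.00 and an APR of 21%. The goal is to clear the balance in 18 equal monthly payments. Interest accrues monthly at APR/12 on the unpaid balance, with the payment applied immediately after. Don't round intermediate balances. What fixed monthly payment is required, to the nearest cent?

Monthly rate r = 21%/12 = 1.75% = 0.0175.
Level-payment amortization: P = B₀·r / (1 − (1+r)^(−n)) = 1200.00·0.0175 / (1 − 1.0175^(−18)).
Denominator 1 − (1+r)^(−18) = 0.268220098.
P = 21 / 0.268220098 ≈ 78.29.

€78.29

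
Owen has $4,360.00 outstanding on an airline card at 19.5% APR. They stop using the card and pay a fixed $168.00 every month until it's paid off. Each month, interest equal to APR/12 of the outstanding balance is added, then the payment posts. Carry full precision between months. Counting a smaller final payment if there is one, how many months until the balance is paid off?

Monthly rate r = 19.5%/12 = 1.625% = 0.01625.
Recurrence: B ← B·(1+r) − $168.00.
Month 1: interest $70.85; balance after payment $4,262.85.
Month 2: interest $69.27; balance after payment $4,164.12.
Closed form: n = −ln(1 − rB₀/P)/ln(1+r) = −ln(0.57827)/ln(1.01625) ≈ 33.978, so the balance reaches zero during payment 34.

34 months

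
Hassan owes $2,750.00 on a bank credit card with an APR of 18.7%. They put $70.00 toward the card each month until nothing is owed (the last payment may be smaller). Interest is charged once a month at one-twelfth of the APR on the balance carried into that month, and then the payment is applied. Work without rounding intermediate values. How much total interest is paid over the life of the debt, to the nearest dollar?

Monthly rate r = 18.7%/12 = 1.55833% = 0.0155833.
Payoff takes n = ⌈−ln(1 − rB₀/P)/ln(1+r)⌉ = ⌈61.260⌉ = 62 payments; the last is $18.30.
Total paid = 61·$70.00 + $18.30 = $4,288.30.
Total interest = total paid − principal = $4,288.30 − $2,750.00 = $1,538.30.

$1,538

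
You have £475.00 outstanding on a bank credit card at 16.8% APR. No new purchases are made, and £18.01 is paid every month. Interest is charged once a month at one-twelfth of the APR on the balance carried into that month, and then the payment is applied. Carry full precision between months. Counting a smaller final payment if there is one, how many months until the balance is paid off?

34 months

Monthly rate r = 16.8%/12 = 1.4% = 0.014.
Recurrence: B ← B·(1+r) − £18.01.
Month 1: interest £6.65; balance after payment £463.64.
Month 2: interest £6.49; balance after payment £452.12.
Closed form: n = −ln(1 − rB₀/P)/ln(1+r) = −ln(0.63076)/ln(1.014) ≈ 33.146, so the balance reaches zero during payment 34.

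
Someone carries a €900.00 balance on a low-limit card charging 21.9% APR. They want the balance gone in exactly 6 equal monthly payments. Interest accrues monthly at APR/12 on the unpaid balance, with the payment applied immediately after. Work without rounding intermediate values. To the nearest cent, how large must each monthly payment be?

Monthly rate r = 21.9%/12 = 1.825% = 0.01825.
Level-payment amortization: P = B₀·r / (1 − (1+r)^(−n)) = 900.00·0.01825 / (1 − 1.01825^(−6)).
Denominator 1 − (1+r)^(−6) = 0.102832594.
P = 16.425 / 0.102832594 ≈ 159.73.

€159.73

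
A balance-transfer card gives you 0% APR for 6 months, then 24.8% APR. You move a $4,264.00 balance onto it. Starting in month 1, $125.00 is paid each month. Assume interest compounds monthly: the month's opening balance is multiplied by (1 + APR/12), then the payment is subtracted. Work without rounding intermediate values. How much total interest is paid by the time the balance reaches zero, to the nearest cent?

$1,801.63

Promo months 1–6 at r₀ = 0%/12 = 0; months 7+ at r₁ = 24.8%/12 = 0.0206667.
After month 6 (no interest yet): B = $4,264.00 − 6·$125.00 = $3,514.00.
Then at r₁ with $125.00/mo: n₂ = −ln(1 − r₁·B/P)/ln(1+r₁) ≈ 42.52 → 43 more payments.
Total paid = 48·$125.00 + $65.63 = $6,065.63; interest = $6,065.63 − $4,264.00 = $1,801.63.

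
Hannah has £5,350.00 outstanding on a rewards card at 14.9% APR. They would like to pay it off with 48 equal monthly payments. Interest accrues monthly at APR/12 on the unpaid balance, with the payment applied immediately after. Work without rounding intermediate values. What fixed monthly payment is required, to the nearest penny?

Monthly rate r = 14.9%/12 = 1.24167% = 0.0124167.
Level-payment amortization: P = B₀·r / (1 − (1+r)^(−n)) = 5350.00·0.0124167 / (1 − 1.01242^(−48)).
Denominator 1 − (1+r)^(−48) = 0.446962894.
P = 66.4292 / 0.446962894 ≈ 148.62.

£148.62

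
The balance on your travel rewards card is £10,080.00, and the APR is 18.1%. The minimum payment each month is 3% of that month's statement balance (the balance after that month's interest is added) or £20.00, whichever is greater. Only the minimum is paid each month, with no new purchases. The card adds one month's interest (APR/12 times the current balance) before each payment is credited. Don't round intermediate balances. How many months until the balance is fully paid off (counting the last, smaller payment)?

Monthly rate r = 18.1%/12 = 1.50833% = 0.0150833.
While 3% of the post-interest balance exceeds £20.00, each month B ← (B·(1+r))·(1 − 0.03), i.e. B shrinks by the factor (1+r)·0.97 = 0.98463.
This holds for months 1–177. Entering month 178 the balance is £649.92; 3% of the post-interest balance is now below £20.00, so the flat £20.00 minimum applies from here.
From month 178 a fixed £20.00 at rate r clears £649.92 in 45 more payments. Total: 177 + 45 = 222 months.

222 months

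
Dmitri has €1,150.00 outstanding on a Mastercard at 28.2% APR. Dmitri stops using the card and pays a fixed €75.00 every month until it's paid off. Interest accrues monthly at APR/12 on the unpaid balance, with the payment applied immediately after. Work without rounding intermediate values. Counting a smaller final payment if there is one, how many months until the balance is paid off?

Monthly rate r = 28.2%/12 = 2.35% = 0.0235.
Recurrence: B ← B·(1+r) − €75.00.
Month 1: interest €27.02; balance after payment €1,102.03.
Month 2: interest €25.90; balance after payment €1,052.92.
Closed form: n = −ln(1 − rB₀/P)/ln(1+r) = −ln(0.63967)/ln(1.0235) ≈ 19.236, so the balance reaches zero during payment 20.

20 payments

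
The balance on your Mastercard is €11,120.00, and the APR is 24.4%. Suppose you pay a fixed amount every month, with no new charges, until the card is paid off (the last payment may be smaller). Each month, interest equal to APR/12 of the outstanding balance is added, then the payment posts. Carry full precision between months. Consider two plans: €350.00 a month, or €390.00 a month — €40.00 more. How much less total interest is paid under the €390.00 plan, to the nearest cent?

€1,261.26

Monthly rate r = 24.4%/12 = 2.03333% = 0.0203333.
At €350.00/mo: n = ⌈−ln(1 − rB₀/P)/ln(1+r)⌉ = 52 payments (last €208.01); total interest = total paid − €11,120.00 = €6,938.01.
At €390.00/mo: 44 payments (last €26.75); total interest €5,676.75.
Interest saved = €6,938.01 − €5,676.75 = €1,261.26.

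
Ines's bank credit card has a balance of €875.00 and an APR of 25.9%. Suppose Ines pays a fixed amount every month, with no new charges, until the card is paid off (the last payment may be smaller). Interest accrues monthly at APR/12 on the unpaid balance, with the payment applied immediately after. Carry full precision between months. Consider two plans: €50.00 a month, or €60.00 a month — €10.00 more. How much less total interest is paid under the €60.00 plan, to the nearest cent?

Monthly rate r = 25.9%/12 = 2.15833% = 0.0215833.
At €50.00/mo: n = ⌈−ln(1 − rB₀/P)/ln(1+r)⌉ = 23 payments (last €10.78); total interest = total paid − €875.00 = €235.78.
At €60.00/mo: 18 payments (last €42.19); total interest €187.19.
Interest saved = €235.78 − €187.19 = €48.59.

€48.59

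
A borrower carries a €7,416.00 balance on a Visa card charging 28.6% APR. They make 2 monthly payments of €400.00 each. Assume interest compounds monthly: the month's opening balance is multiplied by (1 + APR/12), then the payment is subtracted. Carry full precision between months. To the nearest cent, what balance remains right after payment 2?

€6,964.18

Monthly rate r = 28.6%/12 = 2.38333% = 0.0238333.
Each month: B ← B·(1+r) − €400.00.
Month 1: interest €176.75; balance after payment €7,192.75.
Month 2: interest €171.43; balance after payment €6,964.18.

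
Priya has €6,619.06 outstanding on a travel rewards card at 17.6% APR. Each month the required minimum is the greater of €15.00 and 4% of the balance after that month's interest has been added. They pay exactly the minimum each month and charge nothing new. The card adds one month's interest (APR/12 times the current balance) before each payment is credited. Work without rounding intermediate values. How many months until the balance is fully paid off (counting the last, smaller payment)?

Monthly rate r = 17.6%/12 = 1.46667% = 0.0146667.
While 4% of the post-interest balance exceeds €15.00, each month B ← (B·(1+r))·(1 − 0.04), i.e. B shrinks by the factor (1+r)·0.96 = 0.97408.
This holds for months 1–110. Entering month 111 the balance is €368.30; 4% of the post-interest balance is now below €15.00, so the flat €15.00 minimum applies from here.
From month 111 a fixed €15.00 at rate r clears €368.30 in 31 more payments. Total: 110 + 31 = 141 months.

141 months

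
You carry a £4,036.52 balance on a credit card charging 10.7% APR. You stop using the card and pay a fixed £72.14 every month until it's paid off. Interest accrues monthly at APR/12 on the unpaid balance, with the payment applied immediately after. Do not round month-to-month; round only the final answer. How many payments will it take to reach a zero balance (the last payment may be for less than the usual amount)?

78 payments

Monthly rate r = 10.7%/12 = 0.891667% = 0.00891667.
Recurrence: B ← B·(1+r) − £72.14.
Month 1: interest £35.99; balance after payment £4,000.37.
Month 2: interest £35.67; balance after payment £3,963.90.
Closed form: n = −ln(1 − rB₀/P)/ln(1+r) = −ln(0.50108)/ln(1.00892) ≈ 77.840, so the balance reaches zero during payment 78.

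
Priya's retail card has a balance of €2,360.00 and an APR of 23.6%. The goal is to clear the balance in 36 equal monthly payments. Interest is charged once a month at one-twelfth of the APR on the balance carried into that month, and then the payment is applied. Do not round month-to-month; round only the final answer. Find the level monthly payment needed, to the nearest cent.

€92.09

Monthly rate r = 23.6%/12 = 1.96667% = 0.0196667.
Level-payment amortization: P = B₀·r / (1 − (1+r)^(−n)) = 2360.00·0.0196667 / (1 − 1.01967^(−36)).
Denominator 1 − (1+r)^(−36) = 0.503974506.
P = 46.4133 / 0.503974506 ≈ 92.09.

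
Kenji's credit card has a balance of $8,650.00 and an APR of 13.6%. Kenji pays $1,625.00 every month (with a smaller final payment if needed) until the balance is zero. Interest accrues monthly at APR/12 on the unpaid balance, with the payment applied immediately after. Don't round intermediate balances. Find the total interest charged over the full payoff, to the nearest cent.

Monthly rate r = 13.6%/12 = 1.13333% = 0.0113333.
Payoff takes n = ⌈−ln(1 − rB₀/P)/ln(1+r)⌉ = ⌈5.521⌉ = 6 payments; the last is $849.66.
Total paid = 5·$1,625.00 + $849.66 = $8,974.66.
Total interest = total paid − principal = $8,974.66 − $8,650.00 = $324.66.

$324.66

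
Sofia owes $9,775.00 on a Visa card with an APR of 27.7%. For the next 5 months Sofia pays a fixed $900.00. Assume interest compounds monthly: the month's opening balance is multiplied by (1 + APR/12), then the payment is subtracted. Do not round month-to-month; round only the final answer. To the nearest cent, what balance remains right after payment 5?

Monthly rate r = 27.7%/12 = 2.30833% = 0.0230833.
Each month: B ← B·(1+r) − $900.00.
Month 1: interest $225.64; balance after payment $9,100.64.
Month 2: interest $210.07; balance after payment $8,410.71.
Month 3: interest $194.15; balance after payment $7,704.86.
Month 4: interest $177.85; balance after payment $6,982.71.
Month 5: interest $161.18; balance after payment $6,243.90.

$6,243.90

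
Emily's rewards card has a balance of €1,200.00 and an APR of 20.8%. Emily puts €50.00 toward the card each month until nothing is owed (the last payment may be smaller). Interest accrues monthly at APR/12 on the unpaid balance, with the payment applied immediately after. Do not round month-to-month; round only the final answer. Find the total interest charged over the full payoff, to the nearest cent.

Monthly rate r = 20.8%/12 = 1.73333% = 0.0173333.
Payoff takes n = ⌈−ln(1 − rB₀/P)/ln(1+r)⌉ = ⌈31.298⌉ = 32 payments; the last is €15.00.
Total paid = 31·€50.00 + €15.00 = €1,565.00.
Total interest = total paid − principal = €1,565.00 − €1,200.00 = €365.00.

€365.00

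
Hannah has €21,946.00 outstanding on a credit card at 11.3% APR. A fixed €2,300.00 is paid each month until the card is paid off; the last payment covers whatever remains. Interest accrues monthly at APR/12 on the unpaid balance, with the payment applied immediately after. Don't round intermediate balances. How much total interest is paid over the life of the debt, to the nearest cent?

Monthly rate r = 11.3%/12 = 0.941667% = 0.00941667.
Payoff takes n = ⌈−ln(1 − rB₀/P)/ln(1+r)⌉ = ⌈10.045⌉ = 11 payments; the last is €103.85.
Total paid = 10·€2,300.00 + €103.85 = €23,103.85.
Total interest = total paid − principal = €23,103.85 − €21,946.00 = €1,157.85.

€1,157.85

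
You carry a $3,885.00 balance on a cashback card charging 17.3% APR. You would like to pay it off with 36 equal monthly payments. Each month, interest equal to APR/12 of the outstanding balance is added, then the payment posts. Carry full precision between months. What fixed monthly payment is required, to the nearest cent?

$139.09

Monthly rate r = 17.3%/12 = 1.44167% = 0.0144167.
Level-payment amortization: P = B₀·r / (1 − (1+r)^(−n)) = 3885.00·0.0144167 / (1 − 1.01442^(−36)).
Denominator 1 − (1+r)^(−36) = 0.402675312.
P = 56.0088 / 0.402675312 ≈ 139.09.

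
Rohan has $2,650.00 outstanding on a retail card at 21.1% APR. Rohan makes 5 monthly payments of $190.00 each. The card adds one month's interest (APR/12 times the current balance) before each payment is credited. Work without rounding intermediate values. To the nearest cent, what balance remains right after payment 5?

$1,907.32

Monthly rate r = 21.1%/12 = 1.75833% = 0.0175833.
Each month: B ← B·(1+r) − $190.00.
Month 1: interest $46.60; balance after payment $2,506.60.
Month 2: interest $44.07; balance after payment $2,360.67.
Month 3: interest $41.51; balance after payment $2,212.18.
Month 4: interest $38.90; balance after payment $2,061.08.
Month 5: interest $36.24; balance after payment $1,907.32.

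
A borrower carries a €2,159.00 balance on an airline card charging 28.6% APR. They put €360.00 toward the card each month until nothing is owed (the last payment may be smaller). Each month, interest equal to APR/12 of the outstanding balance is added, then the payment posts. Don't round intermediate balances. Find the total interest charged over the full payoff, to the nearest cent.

€199.48

Monthly rate r = 28.6%/12 = 2.38333% = 0.0238333.
Payoff takes n = ⌈−ln(1 − rB₀/P)/ln(1+r)⌉ = ⌈6.548⌉ = 7 payments; the last is €198.48.
Total paid = 6·€360.00 + €198.48 = €2,358.48.
Total interest = total paid − principal = €2,358.48 − €2,159.00 = €199.48.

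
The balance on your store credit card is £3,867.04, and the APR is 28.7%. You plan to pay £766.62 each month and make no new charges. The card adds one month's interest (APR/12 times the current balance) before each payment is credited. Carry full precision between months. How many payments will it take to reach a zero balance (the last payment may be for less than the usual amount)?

Monthly rate r = 28.7%/12 = 2.39167% = 0.0239167.
Recurrence: B ← B·(1+r) − £766.62.
Month 1: interest £92.49; balance after payment £3,192.91.
Month 2: interest £76.36; balance after payment £2,502.65.
Month 3: interest £59.86; balance after payment £1,795.89.
Month 4: interest £42.95; balance after payment £1,072.22.
Month 5: interest £25.64; balance after payment £331.24.
Month 6: interest £7.92; balance after payment £0.00.

6 months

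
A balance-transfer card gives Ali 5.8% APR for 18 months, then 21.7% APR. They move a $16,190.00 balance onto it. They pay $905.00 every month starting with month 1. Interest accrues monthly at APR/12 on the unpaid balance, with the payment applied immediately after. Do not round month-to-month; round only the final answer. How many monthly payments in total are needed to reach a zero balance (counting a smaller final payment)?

19 payments

Promo months 1–18 at r₀ = 5.8%/12 = 0.00483333; months 19+ at r₁ = 21.7%/12 = 0.0180833.
After month 18: iterate B ← B·(1+r₀) − $905.00 for 18 months → $681.10.
Then at r₁ with $905.00/mo: n₂ = −ln(1 − r₁·B/P)/ln(1+r₁) ≈ 0.76 → 1 more payments.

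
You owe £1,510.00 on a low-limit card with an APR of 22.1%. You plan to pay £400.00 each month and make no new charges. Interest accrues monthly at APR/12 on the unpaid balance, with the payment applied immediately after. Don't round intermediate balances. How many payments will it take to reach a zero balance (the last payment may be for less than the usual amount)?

4 months

Monthly rate r = 22.1%/12 = 1.84167% = 0.0184167.
Recurrence: B ← B·(1+r) − £400.00.
Month 1: interest £27.81; balance after payment £1,137.81.
Month 2: interest £20.95; balance after payment £758.76.
Month 3: interest £13.97; balance after payment £372.74.
Month 4: interest £6.86; balance after payment £0.00.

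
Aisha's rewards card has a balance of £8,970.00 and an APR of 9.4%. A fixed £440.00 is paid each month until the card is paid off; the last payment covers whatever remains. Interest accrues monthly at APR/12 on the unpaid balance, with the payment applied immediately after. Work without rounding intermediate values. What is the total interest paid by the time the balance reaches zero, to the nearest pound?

£842

Monthly rate r = 9.4%/12 = 0.783333% = 0.00783333.
Payoff takes n = ⌈−ln(1 − rB₀/P)/ln(1+r)⌉ = ⌈22.298⌉ = 23 payments; the last is £131.54.
Total paid = 22·£440.00 + £131.54 = £9,811.54.
Total interest = total paid − principal = £9,811.54 − £8,970.00 = £841.54.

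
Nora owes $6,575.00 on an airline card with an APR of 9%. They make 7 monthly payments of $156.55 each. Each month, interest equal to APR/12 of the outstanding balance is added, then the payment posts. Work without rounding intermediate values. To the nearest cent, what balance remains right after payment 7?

$5,807.23

Monthly rate r = 9%/12 = 0.75% = 0.0075.
Each month: B ← B·(1+r) − $156.55.
Month 1: interest $49.31; balance after payment $6,467.76.
Month 2: interest $48.51; balance after payment $6,359.72.
Month 3: interest $47.70; balance after payment $6,250.87.
Month 4: interest $46.88; balance after payment $6,141.20.
Month 5: interest $46.06; balance after payment $6,030.71.
Month 6: interest $45.23; balance after payment $5,919.39.
Month 7: interest $44.40; balance after payment $5,807.23.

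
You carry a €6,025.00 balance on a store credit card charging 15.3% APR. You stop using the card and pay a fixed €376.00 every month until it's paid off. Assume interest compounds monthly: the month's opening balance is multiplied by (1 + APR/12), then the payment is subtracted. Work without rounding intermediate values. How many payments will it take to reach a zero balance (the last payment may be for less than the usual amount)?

19 months

Monthly rate r = 15.3%/12 = 1.275% = 0.01275.
Recurrence: B ← B·(1+r) − €376.00.
Month 1: interest €76.82; balance after payment €5,725.82.
Month 2: interest €73.00; balance after payment €5,422.82.
Closed form: n = −ln(1 − rB₀/P)/ln(1+r) = −ln(0.79569)/ln(1.01275) ≈ 18.039, so the balance reaches zero during payment 19.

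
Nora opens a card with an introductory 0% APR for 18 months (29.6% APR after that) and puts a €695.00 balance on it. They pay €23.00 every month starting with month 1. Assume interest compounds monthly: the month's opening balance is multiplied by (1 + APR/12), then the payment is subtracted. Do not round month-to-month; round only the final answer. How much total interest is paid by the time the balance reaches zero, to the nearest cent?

€57.56

Promo months 1–18 at r₀ = 0%/12 = 0; months 19+ at r₁ = 29.6%/12 = 0.0246667.
After month 18 (no interest yet): B = €695.00 − 18·€23.00 = €281.00.
Then at r₁ with €23.00/mo: n₂ = −ln(1 − r₁·B/P)/ln(1+r₁) ≈ 14.72 → 15 more payments.
Total paid = 32·€23.00 + €16.56 = €752.56; interest = €752.56 − €695.00 = €57.56.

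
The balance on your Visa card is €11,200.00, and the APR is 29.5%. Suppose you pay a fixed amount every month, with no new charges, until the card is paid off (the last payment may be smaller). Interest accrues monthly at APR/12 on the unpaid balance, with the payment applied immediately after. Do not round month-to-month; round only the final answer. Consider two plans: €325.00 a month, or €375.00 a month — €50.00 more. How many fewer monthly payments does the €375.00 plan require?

23 fewer payments

Monthly rate r = 29.5%/12 = 2.45833% = 0.0245833.
At €325.00/mo: n = ⌈−ln(1 − rB₀/P)/ln(1+r)⌉ = 78 payments (last €114.21); total interest = total paid − €11,200.00 = €13,939.21.
At €375.00/mo: 55 payments (last €211.88); total interest €9,261.88.
Payments saved = 78 − 55 = 23.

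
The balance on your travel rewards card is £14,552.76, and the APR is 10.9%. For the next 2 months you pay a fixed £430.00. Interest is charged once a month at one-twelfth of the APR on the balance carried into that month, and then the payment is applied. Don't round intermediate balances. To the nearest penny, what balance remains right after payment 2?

£13,954.43

Monthly rate r = 10.9%/12 = 0.908333% = 0.00908333.
Each month: B ← B·(1+r) − £430.00.
Month 1: interest £132.19; balance after payment £14,254.95.
Month 2: interest £129.48; balance after payment £13,954.43.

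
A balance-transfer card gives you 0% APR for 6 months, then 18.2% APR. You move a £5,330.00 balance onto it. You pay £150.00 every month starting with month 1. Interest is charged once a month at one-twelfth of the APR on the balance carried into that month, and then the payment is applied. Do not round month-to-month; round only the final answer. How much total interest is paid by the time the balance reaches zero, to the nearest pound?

Promo months 1–6 at r₀ = 0%/12 = 0; months 7+ at r₁ = 18.2%/12 = 0.0151667.
After month 6 (no interest yet): B = £5,330.00 − 6·£150.00 = £4,430.00.
Then at r₁ with £150.00/mo: n₂ = −ln(1 − r₁·B/P)/ln(1+r₁) ≈ 39.47 → 40 more payments.
Total paid = 45·£150.00 + £70.11 = £6,820.11; interest = £6,820.11 − £5,330.00 = £1,490.11.

£1,490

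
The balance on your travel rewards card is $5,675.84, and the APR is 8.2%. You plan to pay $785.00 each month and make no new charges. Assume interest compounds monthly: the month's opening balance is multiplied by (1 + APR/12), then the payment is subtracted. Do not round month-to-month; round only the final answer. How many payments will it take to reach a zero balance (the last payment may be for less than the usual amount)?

8 payments

Monthly rate r = 8.2%/12 = 0.683333% = 0.00683333.
Recurrence: B ← B·(1+r) − $785.00.
Month 1: interest $38.78; balance after payment $4,929.62.
Month 2: interest $33.69; balance after payment $4,178.31.
Closed form: n = −ln(1 − rB₀/P)/ln(1+r) = −ln(0.95059)/ln(1.00683) ≈ 7.440, so the balance reaches zero during payment 8.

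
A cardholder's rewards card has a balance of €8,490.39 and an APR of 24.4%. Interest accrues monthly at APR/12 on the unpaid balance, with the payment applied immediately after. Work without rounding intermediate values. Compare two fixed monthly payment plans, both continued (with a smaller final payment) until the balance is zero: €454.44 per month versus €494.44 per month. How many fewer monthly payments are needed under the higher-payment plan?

2 fewer payments

Monthly rate r = 24.4%/12 = 2.03333% = 0.0203333.
At €454.44/mo: n = ⌈−ln(1 − rB₀/P)/ln(1+r)⌉ = 24 payments (last €336.93); total interest = total paid − €8,490.39 = €2,298.66.
At €494.44/mo: 22 payments (last €167.46); total interest €2,060.31.
Payments saved = 24 − 22 = 2.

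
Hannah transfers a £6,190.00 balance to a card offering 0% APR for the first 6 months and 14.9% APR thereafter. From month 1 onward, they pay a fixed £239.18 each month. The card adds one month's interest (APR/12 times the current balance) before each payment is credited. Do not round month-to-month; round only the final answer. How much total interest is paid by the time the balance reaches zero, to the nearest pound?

£740

Promo months 1–6 at r₀ = 0%/12 = 0; months 7+ at r₁ = 14.9%/12 = 0.0124167.
After month 6 (no interest yet): B = £6,190.00 − 6·£239.18 = £4,754.92.
Then at r₁ with £239.18/mo: n₂ = −ln(1 − r₁·B/P)/ln(1+r₁) ≈ 22.97 → 23 more payments.
Total paid = 28·£239.18 + £232.60 = £6,929.64; interest = £6,929.64 − £6,190.00 = £739.64.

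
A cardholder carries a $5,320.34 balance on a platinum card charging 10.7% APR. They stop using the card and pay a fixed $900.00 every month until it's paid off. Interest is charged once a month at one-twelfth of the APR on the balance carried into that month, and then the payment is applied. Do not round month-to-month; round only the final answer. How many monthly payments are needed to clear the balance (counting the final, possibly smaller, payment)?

7 payments

Monthly rate r = 10.7%/12 = 0.891667% = 0.00891667.
Recurrence: B ← B·(1+r) − $900.00.
Month 1: interest $47.44; balance after payment $4,467.78.
Month 2: interest $39.84; balance after payment $3,607.62.
Closed form: n = −ln(1 − rB₀/P)/ln(1+r) = −ln(0.94729)/ln(1.00892) ≈ 6.100, so the balance reaches zero during payment 7.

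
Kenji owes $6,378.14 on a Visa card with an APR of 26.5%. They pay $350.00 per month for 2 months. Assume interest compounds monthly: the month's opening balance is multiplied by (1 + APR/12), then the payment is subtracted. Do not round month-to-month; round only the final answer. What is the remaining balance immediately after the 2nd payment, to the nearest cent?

Monthly rate r = 26.5%/12 = 2.20833% = 0.0220833.
Each month: B ← B·(1+r) − $350.00.
Month 1: interest $140.85; balance after payment $6,168.99.
Month 2: interest $136.23; balance after payment $5,955.22.

$5,955.22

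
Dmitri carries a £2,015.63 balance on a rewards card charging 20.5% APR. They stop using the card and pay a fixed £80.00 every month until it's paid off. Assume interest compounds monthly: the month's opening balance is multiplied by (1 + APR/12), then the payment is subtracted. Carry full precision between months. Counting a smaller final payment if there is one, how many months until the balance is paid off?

Monthly rate r = 20.5%/12 = 1.70833% = 0.0170833.
Recurrence: B ← B·(1+r) − £80.00.
Month 1: interest £34.43; balance after payment £1,970.06.
Month 2: interest £33.66; balance after payment £1,923.72.
Closed form: n = −ln(1 − rB₀/P)/ln(1+r) = −ln(0.56958)/ln(1.01708) ≈ 33.228, so the balance reaches zero during payment 34.

34 months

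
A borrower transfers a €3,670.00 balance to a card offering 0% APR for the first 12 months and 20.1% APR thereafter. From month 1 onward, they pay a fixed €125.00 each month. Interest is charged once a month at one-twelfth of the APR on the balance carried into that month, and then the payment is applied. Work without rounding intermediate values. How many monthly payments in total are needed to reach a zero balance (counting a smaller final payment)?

Promo months 1–12 at r₀ = 0%/12 = 0; months 13+ at r₁ = 20.1%/12 = 0.01675.
After month 12 (no interest yet): B = €3,670.00 − 12·€125.00 = €2,170.00.
Then at r₁ with €125.00/mo: n₂ = −ln(1 − r₁·B/P)/ln(1+r₁) ≈ 20.68 → 21 more payments.

33 payments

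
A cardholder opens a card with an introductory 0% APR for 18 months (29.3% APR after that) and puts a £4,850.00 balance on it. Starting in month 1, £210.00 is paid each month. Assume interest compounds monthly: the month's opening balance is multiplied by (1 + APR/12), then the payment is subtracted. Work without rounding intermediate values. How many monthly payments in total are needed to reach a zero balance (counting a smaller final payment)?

24 months

Promo months 1–18 at r₀ = 0%/12 = 0; months 19+ at r₁ = 29.3%/12 = 0.0244167.
After month 18 (no interest yet): B = £4,850.00 − 18·£210.00 = £1,070.00.
Then at r₁ with £210.00/mo: n₂ = −ln(1 − r₁·B/P)/ln(1+r₁) ≈ 5.51 → 6 more payments.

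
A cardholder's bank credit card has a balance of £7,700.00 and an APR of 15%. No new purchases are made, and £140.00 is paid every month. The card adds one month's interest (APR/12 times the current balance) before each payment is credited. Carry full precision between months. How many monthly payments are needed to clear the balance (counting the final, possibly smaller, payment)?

Monthly rate r = 15%/12 = 1.25% = 0.0125.
Recurrence: B ← B·(1+r) − £140.00.
Month 1: interest £96.25; balance after payment £7,656.25.
Month 2: interest £95.70; balance after payment £7,611.95.
Closed form: n = −ln(1 − rB₀/P)/ln(1+r) = −ln(0.3125)/ln(1.0125) ≈ 93.632, so the balance reaches zero during payment 94.

94 months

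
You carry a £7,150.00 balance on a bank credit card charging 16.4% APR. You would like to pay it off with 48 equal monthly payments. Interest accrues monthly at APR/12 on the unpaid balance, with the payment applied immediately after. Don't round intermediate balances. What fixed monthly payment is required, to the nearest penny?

£204.10

Monthly rate r = 16.4%/12 = 1.36667% = 0.0136667.
Level-payment amortization: P = B₀·r / (1 − (1+r)^(−n)) = 7150.00·0.0136667 / (1 − 1.01367^(−48)).
Denominator 1 − (1+r)^(−48) = 0.478766813.
P = 97.7167 / 0.478766813 ≈ 204.10.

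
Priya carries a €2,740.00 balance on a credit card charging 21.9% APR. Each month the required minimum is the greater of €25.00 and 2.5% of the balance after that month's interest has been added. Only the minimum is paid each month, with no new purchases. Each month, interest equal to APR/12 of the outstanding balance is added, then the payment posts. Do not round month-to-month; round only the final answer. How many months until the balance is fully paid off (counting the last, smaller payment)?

Monthly rate r = 21.9%/12 = 1.825% = 0.01825.
While 2.5% of the post-interest balance exceeds €25.00, each month B ← (B·(1+r))·(1 − 0.025), i.e. B shrinks by the factor (1+r)·0.975 = 0.99279.
This holds for months 1–142. Entering month 143 the balance is €981.15; 2.5% of the post-interest balance is now below €25.00, so the flat €25.00 minimum applies from here.
From month 143 a fixed €25.00 at rate r clears €981.15 in 70 more payments. Total: 142 + 70 = 212 months.

212 months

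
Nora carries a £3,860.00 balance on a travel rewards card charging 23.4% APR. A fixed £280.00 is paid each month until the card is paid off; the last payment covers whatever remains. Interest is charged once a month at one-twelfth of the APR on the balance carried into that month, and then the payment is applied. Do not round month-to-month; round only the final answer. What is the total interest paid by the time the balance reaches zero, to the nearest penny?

Monthly rate r = 23.4%/12 = 1.95% = 0.0195.
Payoff takes n = ⌈−ln(1 − rB₀/P)/ln(1+r)⌉ = ⌈16.212⌉ = 17 payments; the last is £59.91.
Total paid = 16·£280.00 + £59.91 = £4,539.91.
Total interest = total paid − principal = £4,539.91 − £3,860.00 = £679.91.

£679.91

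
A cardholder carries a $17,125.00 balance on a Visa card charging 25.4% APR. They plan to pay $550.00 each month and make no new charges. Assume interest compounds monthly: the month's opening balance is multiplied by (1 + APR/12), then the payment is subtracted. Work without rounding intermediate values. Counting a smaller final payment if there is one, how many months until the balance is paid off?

Monthly rate r = 25.4%/12 = 2.11667% = 0.0211667.
Recurrence: B ← B·(1+r) − $550.00.
Month 1: interest $362.48; balance after payment $16,937.48.
Month 2: interest $358.51; balance after payment $16,745.99.
Closed form: n = −ln(1 − rB₀/P)/ln(1+r) = −ln(0.34095)/ln(1.02117) ≈ 51.372, so the balance reaches zero during payment 52.

52 payments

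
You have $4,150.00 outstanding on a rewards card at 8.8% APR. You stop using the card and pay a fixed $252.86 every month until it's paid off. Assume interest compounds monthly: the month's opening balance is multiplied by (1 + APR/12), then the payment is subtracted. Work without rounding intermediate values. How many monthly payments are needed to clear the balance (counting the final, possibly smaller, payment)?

18 payments

Monthly rate r = 8.8%/12 = 0.733333% = 0.00733333.
Recurrence: B ← B·(1+r) − $252.86.
Month 1: interest $30.43; balance after payment $3,927.57.
Month 2: interest $28.80; balance after payment $3,703.52.
Closed form: n = −ln(1 − rB₀/P)/ln(1+r) = −ln(0.87964)/ln(1.00733) ≈ 17.551, so the balance reaches zero during payment 18.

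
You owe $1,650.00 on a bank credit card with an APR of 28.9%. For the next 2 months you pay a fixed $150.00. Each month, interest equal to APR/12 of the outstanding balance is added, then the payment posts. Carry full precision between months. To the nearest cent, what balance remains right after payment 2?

Monthly rate r = 28.9%/12 = 2.40833% = 0.0240833.
Each month: B ← B·(1+r) − $150.00.
Month 1: interest $39.74; balance after payment $1,539.74.
Month 2: interest $37.08; balance after payment $1,426.82.

$1,426.82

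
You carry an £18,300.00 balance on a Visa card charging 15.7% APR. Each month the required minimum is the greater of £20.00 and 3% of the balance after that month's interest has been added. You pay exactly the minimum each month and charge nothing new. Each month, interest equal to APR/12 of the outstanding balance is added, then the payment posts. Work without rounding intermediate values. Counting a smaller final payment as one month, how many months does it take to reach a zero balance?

Monthly rate r = 15.7%/12 = 1.30833% = 0.0130833.
While 3% of the post-interest balance exceeds £20.00, each month B ← (B·(1+r))·(1 − 0.03), i.e. B shrinks by the factor (1+r)·0.97 = 0.98269.
This holds for months 1–191. Entering month 192 the balance is £651.75; 3% of the post-interest balance is now below £20.00, so the flat £20.00 minimum applies from here.
From month 192 a fixed £20.00 at rate r clears £651.75 in 43 more payments. Total: 191 + 43 = 234 months.

234 months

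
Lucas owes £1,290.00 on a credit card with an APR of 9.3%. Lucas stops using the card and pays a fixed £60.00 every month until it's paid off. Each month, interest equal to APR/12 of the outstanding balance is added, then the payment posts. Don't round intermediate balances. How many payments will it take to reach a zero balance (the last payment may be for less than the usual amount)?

24 payments

Monthly rate r = 9.3%/12 = 0.775% = 0.00775.
Recurrence: B ← B·(1+r) − £60.00.
Month 1: interest £10.00; balance after payment £1,240.00.
Month 2: interest £9.61; balance after payment £1,189.61.
Closed form: n = −ln(1 − rB₀/P)/ln(1+r) = −ln(0.83337)/ln(1.00775) ≈ 23.610, so the balance reaches zero during payment 24.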